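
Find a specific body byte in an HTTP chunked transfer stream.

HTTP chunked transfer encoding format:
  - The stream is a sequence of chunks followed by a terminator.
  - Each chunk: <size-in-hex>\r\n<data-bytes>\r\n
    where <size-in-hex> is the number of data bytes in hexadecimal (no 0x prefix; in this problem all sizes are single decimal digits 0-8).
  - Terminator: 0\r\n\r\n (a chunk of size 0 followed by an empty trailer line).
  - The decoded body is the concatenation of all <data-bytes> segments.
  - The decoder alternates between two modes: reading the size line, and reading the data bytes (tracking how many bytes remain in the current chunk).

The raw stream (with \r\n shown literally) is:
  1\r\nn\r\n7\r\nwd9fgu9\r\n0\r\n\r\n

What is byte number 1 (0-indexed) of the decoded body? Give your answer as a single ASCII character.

Answer: w

Derivation:
Chunk 1: stream[0..1]='1' size=0x1=1, data at stream[3..4]='n' -> body[0..1], body so far='n'
Chunk 2: stream[6..7]='7' size=0x7=7, data at stream[9..16]='wd9fgu9' -> body[1..8], body so far='nwd9fgu9'
Chunk 3: stream[18..19]='0' size=0 (terminator). Final body='nwd9fgu9' (8 bytes)
Body byte 1 = 'w'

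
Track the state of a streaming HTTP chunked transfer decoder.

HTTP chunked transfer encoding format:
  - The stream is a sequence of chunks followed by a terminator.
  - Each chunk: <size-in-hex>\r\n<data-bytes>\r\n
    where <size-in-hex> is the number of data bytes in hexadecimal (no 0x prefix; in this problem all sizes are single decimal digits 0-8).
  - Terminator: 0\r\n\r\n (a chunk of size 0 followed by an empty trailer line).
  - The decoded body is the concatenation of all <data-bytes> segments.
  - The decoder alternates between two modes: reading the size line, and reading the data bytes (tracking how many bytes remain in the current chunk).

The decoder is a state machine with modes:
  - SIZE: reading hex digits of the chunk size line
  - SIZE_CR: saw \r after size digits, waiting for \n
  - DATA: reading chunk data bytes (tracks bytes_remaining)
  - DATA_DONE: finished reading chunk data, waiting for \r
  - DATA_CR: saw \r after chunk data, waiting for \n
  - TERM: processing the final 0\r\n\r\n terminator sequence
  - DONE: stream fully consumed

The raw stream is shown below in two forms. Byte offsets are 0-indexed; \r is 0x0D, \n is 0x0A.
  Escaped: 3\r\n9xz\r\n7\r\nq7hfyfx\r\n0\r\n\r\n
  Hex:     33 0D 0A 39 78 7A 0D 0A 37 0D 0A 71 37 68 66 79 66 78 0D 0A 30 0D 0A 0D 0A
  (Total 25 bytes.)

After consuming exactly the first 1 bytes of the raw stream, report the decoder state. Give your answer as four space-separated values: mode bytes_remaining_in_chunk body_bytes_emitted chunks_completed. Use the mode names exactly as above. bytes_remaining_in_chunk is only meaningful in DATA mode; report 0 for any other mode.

Answer: SIZE 0 0 0

Derivation:
Byte 0 = '3': mode=SIZE remaining=0 emitted=0 chunks_done=0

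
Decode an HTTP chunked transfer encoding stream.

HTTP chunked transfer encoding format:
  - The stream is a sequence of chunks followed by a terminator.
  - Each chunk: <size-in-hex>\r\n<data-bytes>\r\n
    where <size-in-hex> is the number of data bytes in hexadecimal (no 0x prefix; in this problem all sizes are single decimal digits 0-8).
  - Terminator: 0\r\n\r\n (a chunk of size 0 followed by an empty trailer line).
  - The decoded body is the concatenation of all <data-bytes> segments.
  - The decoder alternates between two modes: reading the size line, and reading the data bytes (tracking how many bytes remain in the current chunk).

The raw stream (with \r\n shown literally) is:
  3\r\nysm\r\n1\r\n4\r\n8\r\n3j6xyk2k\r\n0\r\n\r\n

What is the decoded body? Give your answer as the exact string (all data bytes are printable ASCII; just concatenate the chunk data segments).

Answer: ysm43j6xyk2k

Derivation:
Chunk 1: stream[0..1]='3' size=0x3=3, data at stream[3..6]='ysm' -> body[0..3], body so far='ysm'
Chunk 2: stream[8..9]='1' size=0x1=1, data at stream[11..12]='4' -> body[3..4], body so far='ysm4'
Chunk 3: stream[14..15]='8' size=0x8=8, data at stream[17..25]='3j6xyk2k' -> body[4..12], body so far='ysm43j6xyk2k'
Chunk 4: stream[27..28]='0' size=0 (terminator). Final body='ysm43j6xyk2k' (12 bytes)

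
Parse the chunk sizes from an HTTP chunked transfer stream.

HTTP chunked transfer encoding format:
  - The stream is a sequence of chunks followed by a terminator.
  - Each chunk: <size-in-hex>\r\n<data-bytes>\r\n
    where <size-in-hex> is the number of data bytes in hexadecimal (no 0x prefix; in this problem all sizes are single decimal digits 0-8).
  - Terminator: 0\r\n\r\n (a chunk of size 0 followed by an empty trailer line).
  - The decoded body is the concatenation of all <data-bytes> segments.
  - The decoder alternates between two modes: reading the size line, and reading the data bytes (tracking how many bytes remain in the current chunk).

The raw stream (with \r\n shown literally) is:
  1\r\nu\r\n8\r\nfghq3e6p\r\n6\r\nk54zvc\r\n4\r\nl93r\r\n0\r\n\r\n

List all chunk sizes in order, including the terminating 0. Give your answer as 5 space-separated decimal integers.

Chunk 1: stream[0..1]='1' size=0x1=1, data at stream[3..4]='u' -> body[0..1], body so far='u'
Chunk 2: stream[6..7]='8' size=0x8=8, data at stream[9..17]='fghq3e6p' -> body[1..9], body so far='ufghq3e6p'
Chunk 3: stream[19..20]='6' size=0x6=6, data at stream[22..28]='k54zvc' -> body[9..15], body so far='ufghq3e6pk54zvc'
Chunk 4: stream[30..31]='4' size=0x4=4, data at stream[33..37]='l93r' -> body[15..19], body so far='ufghq3e6pk54zvcl93r'
Chunk 5: stream[39..40]='0' size=0 (terminator). Final body='ufghq3e6pk54zvcl93r' (19 bytes)

Answer: 1 8 6 4 0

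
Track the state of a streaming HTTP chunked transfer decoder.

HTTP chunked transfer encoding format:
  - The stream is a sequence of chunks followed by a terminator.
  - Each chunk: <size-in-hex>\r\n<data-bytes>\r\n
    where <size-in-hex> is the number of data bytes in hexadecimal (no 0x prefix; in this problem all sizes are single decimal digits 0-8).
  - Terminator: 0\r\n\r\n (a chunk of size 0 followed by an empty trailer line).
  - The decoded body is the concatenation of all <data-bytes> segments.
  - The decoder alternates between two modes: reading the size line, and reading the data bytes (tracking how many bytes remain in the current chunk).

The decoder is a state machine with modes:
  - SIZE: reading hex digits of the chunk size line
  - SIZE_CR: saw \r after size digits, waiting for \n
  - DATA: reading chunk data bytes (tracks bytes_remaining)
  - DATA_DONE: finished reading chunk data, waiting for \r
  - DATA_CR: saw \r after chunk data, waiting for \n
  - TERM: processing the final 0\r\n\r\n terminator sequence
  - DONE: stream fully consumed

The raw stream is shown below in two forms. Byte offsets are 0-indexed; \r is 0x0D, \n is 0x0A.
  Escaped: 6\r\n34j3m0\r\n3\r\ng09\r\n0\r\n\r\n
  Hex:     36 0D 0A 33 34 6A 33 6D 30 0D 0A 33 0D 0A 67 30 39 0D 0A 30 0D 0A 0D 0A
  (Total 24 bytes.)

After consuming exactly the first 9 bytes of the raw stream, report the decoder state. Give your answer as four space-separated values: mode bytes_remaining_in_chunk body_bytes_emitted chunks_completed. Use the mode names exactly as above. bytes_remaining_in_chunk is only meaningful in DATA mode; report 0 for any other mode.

Answer: DATA_DONE 0 6 0

Derivation:
Byte 0 = '6': mode=SIZE remaining=0 emitted=0 chunks_done=0
Byte 1 = 0x0D: mode=SIZE_CR remaining=0 emitted=0 chunks_done=0
Byte 2 = 0x0A: mode=DATA remaining=6 emitted=0 chunks_done=0
Byte 3 = '3': mode=DATA remaining=5 emitted=1 chunks_done=0
Byte 4 = '4': mode=DATA remaining=4 emitted=2 chunks_done=0
Byte 5 = 'j': mode=DATA remaining=3 emitted=3 chunks_done=0
Byte 6 = '3': mode=DATA remaining=2 emitted=4 chunks_done=0
Byte 7 = 'm': mode=DATA remaining=1 emitted=5 chunks_done=0
Byte 8 = '0': mode=DATA_DONE remaining=0 emitted=6 chunks_done=0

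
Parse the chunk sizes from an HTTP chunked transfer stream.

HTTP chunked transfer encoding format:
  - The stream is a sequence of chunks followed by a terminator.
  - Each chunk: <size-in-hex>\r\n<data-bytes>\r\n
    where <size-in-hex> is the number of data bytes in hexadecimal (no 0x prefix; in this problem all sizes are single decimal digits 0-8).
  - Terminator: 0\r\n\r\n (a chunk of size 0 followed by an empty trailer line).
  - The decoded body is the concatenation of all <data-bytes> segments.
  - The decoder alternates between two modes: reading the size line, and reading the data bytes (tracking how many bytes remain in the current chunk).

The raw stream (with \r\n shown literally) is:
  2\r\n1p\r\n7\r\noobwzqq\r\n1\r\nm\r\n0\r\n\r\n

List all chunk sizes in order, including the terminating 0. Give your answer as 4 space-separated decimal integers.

Answer: 2 7 1 0

Derivation:
Chunk 1: stream[0..1]='2' size=0x2=2, data at stream[3..5]='1p' -> body[0..2], body so far='1p'
Chunk 2: stream[7..8]='7' size=0x7=7, data at stream[10..17]='oobwzqq' -> body[2..9], body so far='1poobwzqq'
Chunk 3: stream[19..20]='1' size=0x1=1, data at stream[22..23]='m' -> body[9..10], body so far='1poobwzqqm'
Chunk 4: stream[25..26]='0' size=0 (terminator). Final body='1poobwzqqm' (10 bytes)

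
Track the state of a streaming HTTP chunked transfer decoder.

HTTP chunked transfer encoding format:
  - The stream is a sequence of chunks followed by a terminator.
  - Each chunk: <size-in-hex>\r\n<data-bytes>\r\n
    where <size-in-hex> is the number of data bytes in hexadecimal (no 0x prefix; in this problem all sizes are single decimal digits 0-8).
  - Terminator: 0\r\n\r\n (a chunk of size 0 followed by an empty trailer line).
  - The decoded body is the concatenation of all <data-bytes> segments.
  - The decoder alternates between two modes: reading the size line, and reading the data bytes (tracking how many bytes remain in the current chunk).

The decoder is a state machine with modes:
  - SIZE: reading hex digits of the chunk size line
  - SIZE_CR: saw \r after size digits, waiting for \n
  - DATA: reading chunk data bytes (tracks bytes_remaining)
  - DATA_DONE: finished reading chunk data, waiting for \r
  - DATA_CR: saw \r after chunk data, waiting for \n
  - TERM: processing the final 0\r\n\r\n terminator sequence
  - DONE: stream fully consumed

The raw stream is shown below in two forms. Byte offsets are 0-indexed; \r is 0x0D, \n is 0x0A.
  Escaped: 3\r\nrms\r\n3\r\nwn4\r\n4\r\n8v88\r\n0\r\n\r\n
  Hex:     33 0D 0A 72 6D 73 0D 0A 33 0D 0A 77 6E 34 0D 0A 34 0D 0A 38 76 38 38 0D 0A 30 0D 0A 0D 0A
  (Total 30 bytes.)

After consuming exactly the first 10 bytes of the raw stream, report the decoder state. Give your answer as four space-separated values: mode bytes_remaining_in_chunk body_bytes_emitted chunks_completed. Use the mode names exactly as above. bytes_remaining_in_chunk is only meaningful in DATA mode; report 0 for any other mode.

Answer: SIZE_CR 0 3 1

Derivation:
Byte 0 = '3': mode=SIZE remaining=0 emitted=0 chunks_done=0
Byte 1 = 0x0D: mode=SIZE_CR remaining=0 emitted=0 chunks_done=0
Byte 2 = 0x0A: mode=DATA remaining=3 emitted=0 chunks_done=0
Byte 3 = 'r': mode=DATA remaining=2 emitted=1 chunks_done=0
Byte 4 = 'm': mode=DATA remaining=1 emitted=2 chunks_done=0
Byte 5 = 's': mode=DATA_DONE remaining=0 emitted=3 chunks_done=0
Byte 6 = 0x0D: mode=DATA_CR remaining=0 emitted=3 chunks_done=0
Byte 7 = 0x0A: mode=SIZE remaining=0 emitted=3 chunks_done=1
Byte 8 = '3': mode=SIZE remaining=0 emitted=3 chunks_done=1
Byte 9 = 0x0D: mode=SIZE_CR remaining=0 emitted=3 chunks_done=1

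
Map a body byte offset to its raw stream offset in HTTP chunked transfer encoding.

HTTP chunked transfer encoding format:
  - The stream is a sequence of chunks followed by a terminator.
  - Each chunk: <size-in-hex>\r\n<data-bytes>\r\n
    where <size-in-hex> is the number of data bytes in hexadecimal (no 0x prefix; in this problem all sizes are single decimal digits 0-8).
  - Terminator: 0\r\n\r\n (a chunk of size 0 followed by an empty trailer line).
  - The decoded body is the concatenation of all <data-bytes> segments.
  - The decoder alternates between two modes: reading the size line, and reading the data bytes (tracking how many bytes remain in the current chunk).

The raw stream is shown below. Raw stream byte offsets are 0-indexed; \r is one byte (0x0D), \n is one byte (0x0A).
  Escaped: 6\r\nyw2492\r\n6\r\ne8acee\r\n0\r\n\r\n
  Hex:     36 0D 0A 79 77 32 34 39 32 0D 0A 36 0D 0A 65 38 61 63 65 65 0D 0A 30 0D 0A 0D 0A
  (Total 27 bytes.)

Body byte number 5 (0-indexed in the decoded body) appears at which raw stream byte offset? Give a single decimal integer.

Answer: 8

Derivation:
Chunk 1: stream[0..1]='6' size=0x6=6, data at stream[3..9]='yw2492' -> body[0..6], body so far='yw2492'
Chunk 2: stream[11..12]='6' size=0x6=6, data at stream[14..20]='e8acee' -> body[6..12], body so far='yw2492e8acee'
Chunk 3: stream[22..23]='0' size=0 (terminator). Final body='yw2492e8acee' (12 bytes)
Body byte 5 at stream offset 8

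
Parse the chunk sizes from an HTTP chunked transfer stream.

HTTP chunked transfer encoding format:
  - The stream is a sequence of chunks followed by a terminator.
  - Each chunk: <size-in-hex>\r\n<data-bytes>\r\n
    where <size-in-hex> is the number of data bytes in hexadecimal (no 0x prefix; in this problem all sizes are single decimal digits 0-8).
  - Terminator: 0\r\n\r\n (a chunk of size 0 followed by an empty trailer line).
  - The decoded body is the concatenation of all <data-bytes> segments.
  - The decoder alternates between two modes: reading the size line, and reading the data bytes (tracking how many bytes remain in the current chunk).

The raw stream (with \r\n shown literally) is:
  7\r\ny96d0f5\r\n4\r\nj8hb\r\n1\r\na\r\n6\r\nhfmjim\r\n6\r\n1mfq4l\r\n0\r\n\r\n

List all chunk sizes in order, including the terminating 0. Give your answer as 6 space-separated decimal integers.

Answer: 7 4 1 6 6 0

Derivation:
Chunk 1: stream[0..1]='7' size=0x7=7, data at stream[3..10]='y96d0f5' -> body[0..7], body so far='y96d0f5'
Chunk 2: stream[12..13]='4' size=0x4=4, data at stream[15..19]='j8hb' -> body[7..11], body so far='y96d0f5j8hb'
Chunk 3: stream[21..22]='1' size=0x1=1, data at stream[24..25]='a' -> body[11..12], body so far='y96d0f5j8hba'
Chunk 4: stream[27..28]='6' size=0x6=6, data at stream[30..36]='hfmjim' -> body[12..18], body so far='y96d0f5j8hbahfmjim'
Chunk 5: stream[38..39]='6' size=0x6=6, data at stream[41..47]='1mfq4l' -> body[18..24], body so far='y96d0f5j8hbahfmjim1mfq4l'
Chunk 6: stream[49..50]='0' size=0 (terminator). Final body='y96d0f5j8hbahfmjim1mfq4l' (24 bytes)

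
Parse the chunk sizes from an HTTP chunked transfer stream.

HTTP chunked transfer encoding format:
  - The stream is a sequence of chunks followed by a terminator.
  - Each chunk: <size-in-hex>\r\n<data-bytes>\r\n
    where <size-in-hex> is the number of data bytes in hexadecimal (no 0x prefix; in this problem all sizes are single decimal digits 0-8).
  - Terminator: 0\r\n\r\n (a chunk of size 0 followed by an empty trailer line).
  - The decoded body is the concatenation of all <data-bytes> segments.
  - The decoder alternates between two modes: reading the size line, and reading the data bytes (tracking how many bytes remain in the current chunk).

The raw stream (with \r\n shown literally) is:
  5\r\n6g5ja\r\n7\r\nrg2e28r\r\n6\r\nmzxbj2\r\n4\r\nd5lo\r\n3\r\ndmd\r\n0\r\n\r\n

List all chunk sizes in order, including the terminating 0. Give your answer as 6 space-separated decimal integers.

Answer: 5 7 6 4 3 0

Derivation:
Chunk 1: stream[0..1]='5' size=0x5=5, data at stream[3..8]='6g5ja' -> body[0..5], body so far='6g5ja'
Chunk 2: stream[10..11]='7' size=0x7=7, data at stream[13..20]='rg2e28r' -> body[5..12], body so far='6g5jarg2e28r'
Chunk 3: stream[22..23]='6' size=0x6=6, data at stream[25..31]='mzxbj2' -> body[12..18], body so far='6g5jarg2e28rmzxbj2'
Chunk 4: stream[33..34]='4' size=0x4=4, data at stream[36..40]='d5lo' -> body[18..22], body so far='6g5jarg2e28rmzxbj2d5lo'
Chunk 5: stream[42..43]='3' size=0x3=3, data at stream[45..48]='dmd' -> body[22..25], body so far='6g5jarg2e28rmzxbj2d5lodmd'
Chunk 6: stream[50..51]='0' size=0 (terminator). Final body='6g5jarg2e28rmzxbj2d5lodmd' (25 bytes)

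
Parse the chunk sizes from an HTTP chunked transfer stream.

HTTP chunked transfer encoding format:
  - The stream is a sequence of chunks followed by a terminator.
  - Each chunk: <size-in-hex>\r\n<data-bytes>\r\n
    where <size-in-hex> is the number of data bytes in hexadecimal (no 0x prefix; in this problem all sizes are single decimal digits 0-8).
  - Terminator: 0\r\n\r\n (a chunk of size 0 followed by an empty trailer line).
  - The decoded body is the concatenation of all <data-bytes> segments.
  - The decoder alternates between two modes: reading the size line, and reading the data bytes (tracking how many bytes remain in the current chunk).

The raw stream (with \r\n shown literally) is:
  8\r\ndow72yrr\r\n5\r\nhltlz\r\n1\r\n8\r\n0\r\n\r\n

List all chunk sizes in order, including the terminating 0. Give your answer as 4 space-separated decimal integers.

Answer: 8 5 1 0

Derivation:
Chunk 1: stream[0..1]='8' size=0x8=8, data at stream[3..11]='dow72yrr' -> body[0..8], body so far='dow72yrr'
Chunk 2: stream[13..14]='5' size=0x5=5, data at stream[16..21]='hltlz' -> body[8..13], body so far='dow72yrrhltlz'
Chunk 3: stream[23..24]='1' size=0x1=1, data at stream[26..27]='8' -> body[13..14], body so far='dow72yrrhltlz8'
Chunk 4: stream[29..30]='0' size=0 (terminator). Final body='dow72yrrhltlz8' (14 bytes)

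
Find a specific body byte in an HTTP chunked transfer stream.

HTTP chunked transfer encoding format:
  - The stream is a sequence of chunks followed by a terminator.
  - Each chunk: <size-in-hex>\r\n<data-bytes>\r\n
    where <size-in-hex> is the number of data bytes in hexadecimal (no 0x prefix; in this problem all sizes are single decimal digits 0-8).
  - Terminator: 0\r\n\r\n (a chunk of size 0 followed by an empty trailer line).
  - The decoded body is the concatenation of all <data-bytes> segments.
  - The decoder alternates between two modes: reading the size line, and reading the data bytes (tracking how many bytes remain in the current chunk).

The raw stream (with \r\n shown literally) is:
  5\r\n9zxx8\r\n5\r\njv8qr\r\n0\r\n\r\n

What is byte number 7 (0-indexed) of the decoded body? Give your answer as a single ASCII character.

Answer: 8

Derivation:
Chunk 1: stream[0..1]='5' size=0x5=5, data at stream[3..8]='9zxx8' -> body[0..5], body so far='9zxx8'
Chunk 2: stream[10..11]='5' size=0x5=5, data at stream[13..18]='jv8qr' -> body[5..10], body so far='9zxx8jv8qr'
Chunk 3: stream[20..21]='0' size=0 (terminator). Final body='9zxx8jv8qr' (10 bytes)
Body byte 7 = '8'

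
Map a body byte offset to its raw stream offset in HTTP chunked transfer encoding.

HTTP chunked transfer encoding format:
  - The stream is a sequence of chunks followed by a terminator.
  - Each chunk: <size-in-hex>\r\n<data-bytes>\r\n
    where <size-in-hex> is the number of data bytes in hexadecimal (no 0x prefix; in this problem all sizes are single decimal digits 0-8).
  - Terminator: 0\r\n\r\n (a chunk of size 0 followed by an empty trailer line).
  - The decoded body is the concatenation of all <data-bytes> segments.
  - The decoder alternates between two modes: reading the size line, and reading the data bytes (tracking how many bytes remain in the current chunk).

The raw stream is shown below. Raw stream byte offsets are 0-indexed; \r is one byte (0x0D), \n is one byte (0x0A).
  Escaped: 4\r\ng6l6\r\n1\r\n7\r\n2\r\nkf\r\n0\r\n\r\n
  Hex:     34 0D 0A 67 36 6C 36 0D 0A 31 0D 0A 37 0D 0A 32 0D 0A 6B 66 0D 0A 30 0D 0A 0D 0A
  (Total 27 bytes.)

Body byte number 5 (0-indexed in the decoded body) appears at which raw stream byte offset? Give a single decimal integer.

Answer: 18

Derivation:
Chunk 1: stream[0..1]='4' size=0x4=4, data at stream[3..7]='g6l6' -> body[0..4], body so far='g6l6'
Chunk 2: stream[9..10]='1' size=0x1=1, data at stream[12..13]='7' -> body[4..5], body so far='g6l67'
Chunk 3: stream[15..16]='2' size=0x2=2, data at stream[18..20]='kf' -> body[5..7], body so far='g6l67kf'
Chunk 4: stream[22..23]='0' size=0 (terminator). Final body='g6l67kf' (7 bytes)
Body byte 5 at stream offset 18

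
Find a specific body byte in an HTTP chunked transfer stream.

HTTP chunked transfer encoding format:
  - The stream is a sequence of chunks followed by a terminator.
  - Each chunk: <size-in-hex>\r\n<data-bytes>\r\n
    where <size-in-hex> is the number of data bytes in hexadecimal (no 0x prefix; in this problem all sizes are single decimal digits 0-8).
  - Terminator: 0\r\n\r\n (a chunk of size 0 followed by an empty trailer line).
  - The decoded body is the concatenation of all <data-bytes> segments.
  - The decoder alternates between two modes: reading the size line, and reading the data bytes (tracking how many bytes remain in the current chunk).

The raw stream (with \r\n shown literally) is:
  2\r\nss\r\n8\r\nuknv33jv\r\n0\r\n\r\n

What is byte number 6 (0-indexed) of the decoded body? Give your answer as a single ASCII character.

Chunk 1: stream[0..1]='2' size=0x2=2, data at stream[3..5]='ss' -> body[0..2], body so far='ss'
Chunk 2: stream[7..8]='8' size=0x8=8, data at stream[10..18]='uknv33jv' -> body[2..10], body so far='ssuknv33jv'
Chunk 3: stream[20..21]='0' size=0 (terminator). Final body='ssuknv33jv' (10 bytes)
Body byte 6 = '3'

Answer: 3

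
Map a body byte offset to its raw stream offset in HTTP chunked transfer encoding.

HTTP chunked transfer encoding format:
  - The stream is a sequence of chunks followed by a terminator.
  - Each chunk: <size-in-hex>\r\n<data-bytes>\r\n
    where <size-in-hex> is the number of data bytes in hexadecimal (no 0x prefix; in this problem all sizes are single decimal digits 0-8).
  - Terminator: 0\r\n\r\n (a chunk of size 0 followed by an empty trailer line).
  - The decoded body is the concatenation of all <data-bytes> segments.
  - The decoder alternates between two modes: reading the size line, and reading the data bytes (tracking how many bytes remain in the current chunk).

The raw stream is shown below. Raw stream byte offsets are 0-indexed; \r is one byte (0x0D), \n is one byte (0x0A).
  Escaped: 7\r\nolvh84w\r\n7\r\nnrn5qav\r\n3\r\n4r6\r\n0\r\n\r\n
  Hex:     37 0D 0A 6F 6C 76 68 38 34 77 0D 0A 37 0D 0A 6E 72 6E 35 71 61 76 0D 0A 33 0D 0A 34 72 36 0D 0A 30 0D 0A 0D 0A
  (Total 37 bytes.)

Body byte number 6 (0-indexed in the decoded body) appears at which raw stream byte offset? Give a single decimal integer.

Chunk 1: stream[0..1]='7' size=0x7=7, data at stream[3..10]='olvh84w' -> body[0..7], body so far='olvh84w'
Chunk 2: stream[12..13]='7' size=0x7=7, data at stream[15..22]='nrn5qav' -> body[7..14], body so far='olvh84wnrn5qav'
Chunk 3: stream[24..25]='3' size=0x3=3, data at stream[27..30]='4r6' -> body[14..17], body so far='olvh84wnrn5qav4r6'
Chunk 4: stream[32..33]='0' size=0 (terminator). Final body='olvh84wnrn5qav4r6' (17 bytes)
Body byte 6 at stream offset 9

Answer: 9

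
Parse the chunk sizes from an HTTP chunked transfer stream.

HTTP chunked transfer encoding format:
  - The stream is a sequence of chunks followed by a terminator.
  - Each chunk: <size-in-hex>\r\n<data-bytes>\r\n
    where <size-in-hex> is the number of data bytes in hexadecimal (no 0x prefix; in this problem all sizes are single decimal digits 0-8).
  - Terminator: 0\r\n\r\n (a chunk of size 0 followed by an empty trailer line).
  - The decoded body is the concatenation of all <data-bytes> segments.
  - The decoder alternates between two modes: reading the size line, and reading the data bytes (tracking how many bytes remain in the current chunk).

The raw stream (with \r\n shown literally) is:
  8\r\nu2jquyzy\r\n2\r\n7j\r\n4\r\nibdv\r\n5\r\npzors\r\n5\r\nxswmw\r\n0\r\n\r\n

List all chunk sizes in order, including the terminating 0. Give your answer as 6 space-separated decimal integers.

Chunk 1: stream[0..1]='8' size=0x8=8, data at stream[3..11]='u2jquyzy' -> body[0..8], body so far='u2jquyzy'
Chunk 2: stream[13..14]='2' size=0x2=2, data at stream[16..18]='7j' -> body[8..10], body so far='u2jquyzy7j'
Chunk 3: stream[20..21]='4' size=0x4=4, data at stream[23..27]='ibdv' -> body[10..14], body so far='u2jquyzy7jibdv'
Chunk 4: stream[29..30]='5' size=0x5=5, data at stream[32..37]='pzors' -> body[14..19], body so far='u2jquyzy7jibdvpzors'
Chunk 5: stream[39..40]='5' size=0x5=5, data at stream[42..47]='xswmw' -> body[19..24], body so far='u2jquyzy7jibdvpzorsxswmw'
Chunk 6: stream[49..50]='0' size=0 (terminator). Final body='u2jquyzy7jibdvpzorsxswmw' (24 bytes)

Answer: 8 2 4 5 5 0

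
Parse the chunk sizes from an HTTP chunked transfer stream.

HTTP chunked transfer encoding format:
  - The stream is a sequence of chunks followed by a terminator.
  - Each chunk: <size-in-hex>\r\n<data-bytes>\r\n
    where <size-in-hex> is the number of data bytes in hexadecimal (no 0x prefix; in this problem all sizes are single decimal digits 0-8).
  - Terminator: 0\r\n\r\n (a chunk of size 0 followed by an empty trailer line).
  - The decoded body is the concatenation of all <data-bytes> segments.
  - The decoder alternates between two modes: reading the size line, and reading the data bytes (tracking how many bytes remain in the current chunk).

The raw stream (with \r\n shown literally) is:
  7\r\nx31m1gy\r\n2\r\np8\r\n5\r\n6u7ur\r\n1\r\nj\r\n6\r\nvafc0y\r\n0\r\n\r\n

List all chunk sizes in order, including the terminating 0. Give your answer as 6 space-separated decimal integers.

Chunk 1: stream[0..1]='7' size=0x7=7, data at stream[3..10]='x31m1gy' -> body[0..7], body so far='x31m1gy'
Chunk 2: stream[12..13]='2' size=0x2=2, data at stream[15..17]='p8' -> body[7..9], body so far='x31m1gyp8'
Chunk 3: stream[19..20]='5' size=0x5=5, data at stream[22..27]='6u7ur' -> body[9..14], body so far='x31m1gyp86u7ur'
Chunk 4: stream[29..30]='1' size=0x1=1, data at stream[32..33]='j' -> body[14..15], body so far='x31m1gyp86u7urj'
Chunk 5: stream[35..36]='6' size=0x6=6, data at stream[38..44]='vafc0y' -> body[15..21], body so far='x31m1gyp86u7urjvafc0y'
Chunk 6: stream[46..47]='0' size=0 (terminator). Final body='x31m1gyp86u7urjvafc0y' (21 bytes)

Answer: 7 2 5 1 6 0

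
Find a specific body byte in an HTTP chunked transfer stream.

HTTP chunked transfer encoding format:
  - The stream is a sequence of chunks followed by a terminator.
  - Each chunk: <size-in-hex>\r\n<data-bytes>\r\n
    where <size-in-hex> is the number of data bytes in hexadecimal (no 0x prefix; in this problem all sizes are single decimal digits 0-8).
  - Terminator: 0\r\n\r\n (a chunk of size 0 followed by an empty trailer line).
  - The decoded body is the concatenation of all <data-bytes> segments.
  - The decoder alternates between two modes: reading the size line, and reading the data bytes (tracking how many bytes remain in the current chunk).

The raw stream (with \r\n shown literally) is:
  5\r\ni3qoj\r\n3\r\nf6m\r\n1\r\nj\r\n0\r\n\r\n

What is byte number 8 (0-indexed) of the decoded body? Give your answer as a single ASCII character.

Chunk 1: stream[0..1]='5' size=0x5=5, data at stream[3..8]='i3qoj' -> body[0..5], body so far='i3qoj'
Chunk 2: stream[10..11]='3' size=0x3=3, data at stream[13..16]='f6m' -> body[5..8], body so far='i3qojf6m'
Chunk 3: stream[18..19]='1' size=0x1=1, data at stream[21..22]='j' -> body[8..9], body so far='i3qojf6mj'
Chunk 4: stream[24..25]='0' size=0 (terminator). Final body='i3qojf6mj' (9 bytes)
Body byte 8 = 'j'

Answer: j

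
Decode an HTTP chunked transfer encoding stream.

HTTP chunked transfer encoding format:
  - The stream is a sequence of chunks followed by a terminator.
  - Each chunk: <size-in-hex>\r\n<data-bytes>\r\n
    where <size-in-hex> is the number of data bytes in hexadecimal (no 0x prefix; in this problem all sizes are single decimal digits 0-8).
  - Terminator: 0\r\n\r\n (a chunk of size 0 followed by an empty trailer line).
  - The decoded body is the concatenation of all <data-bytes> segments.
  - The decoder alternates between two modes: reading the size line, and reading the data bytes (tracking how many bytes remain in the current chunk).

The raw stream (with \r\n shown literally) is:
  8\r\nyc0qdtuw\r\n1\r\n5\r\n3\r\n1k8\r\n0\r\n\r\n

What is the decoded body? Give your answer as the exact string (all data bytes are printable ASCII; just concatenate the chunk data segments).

Answer: yc0qdtuw51k8

Derivation:
Chunk 1: stream[0..1]='8' size=0x8=8, data at stream[3..11]='yc0qdtuw' -> body[0..8], body so far='yc0qdtuw'
Chunk 2: stream[13..14]='1' size=0x1=1, data at stream[16..17]='5' -> body[8..9], body so far='yc0qdtuw5'
Chunk 3: stream[19..20]='3' size=0x3=3, data at stream[22..25]='1k8' -> body[9..12], body so far='yc0qdtuw51k8'
Chunk 4: stream[27..28]='0' size=0 (terminator). Final body='yc0qdtuw51k8' (12 bytes)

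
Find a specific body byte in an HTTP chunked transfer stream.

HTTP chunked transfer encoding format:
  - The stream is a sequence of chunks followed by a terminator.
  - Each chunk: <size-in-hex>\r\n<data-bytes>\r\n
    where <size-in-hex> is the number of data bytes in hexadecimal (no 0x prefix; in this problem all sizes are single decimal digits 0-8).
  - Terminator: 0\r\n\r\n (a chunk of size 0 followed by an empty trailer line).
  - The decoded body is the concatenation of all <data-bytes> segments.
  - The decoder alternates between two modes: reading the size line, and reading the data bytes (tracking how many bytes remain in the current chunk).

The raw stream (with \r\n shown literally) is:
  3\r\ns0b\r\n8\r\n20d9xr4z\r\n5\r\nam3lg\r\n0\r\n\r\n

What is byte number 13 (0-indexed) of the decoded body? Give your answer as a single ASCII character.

Chunk 1: stream[0..1]='3' size=0x3=3, data at stream[3..6]='s0b' -> body[0..3], body so far='s0b'
Chunk 2: stream[8..9]='8' size=0x8=8, data at stream[11..19]='20d9xr4z' -> body[3..11], body so far='s0b20d9xr4z'
Chunk 3: stream[21..22]='5' size=0x5=5, data at stream[24..29]='am3lg' -> body[11..16], body so far='s0b20d9xr4zam3lg'
Chunk 4: stream[31..32]='0' size=0 (terminator). Final body='s0b20d9xr4zam3lg' (16 bytes)
Body byte 13 = '3'

Answer: 3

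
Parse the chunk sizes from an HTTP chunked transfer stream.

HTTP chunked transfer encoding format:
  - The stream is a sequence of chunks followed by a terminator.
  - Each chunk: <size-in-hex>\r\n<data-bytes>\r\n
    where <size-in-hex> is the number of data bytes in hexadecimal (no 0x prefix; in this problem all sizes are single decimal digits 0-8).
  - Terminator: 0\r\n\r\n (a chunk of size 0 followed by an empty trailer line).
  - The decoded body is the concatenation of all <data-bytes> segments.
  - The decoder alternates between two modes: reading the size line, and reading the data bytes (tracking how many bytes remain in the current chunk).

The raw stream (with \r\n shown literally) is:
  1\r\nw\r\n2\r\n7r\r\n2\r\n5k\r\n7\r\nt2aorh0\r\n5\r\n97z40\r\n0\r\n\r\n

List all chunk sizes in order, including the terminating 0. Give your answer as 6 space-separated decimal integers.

Answer: 1 2 2 7 5 0

Derivation:
Chunk 1: stream[0..1]='1' size=0x1=1, data at stream[3..4]='w' -> body[0..1], body so far='w'
Chunk 2: stream[6..7]='2' size=0x2=2, data at stream[9..11]='7r' -> body[1..3], body so far='w7r'
Chunk 3: stream[13..14]='2' size=0x2=2, data at stream[16..18]='5k' -> body[3..5], body so far='w7r5k'
Chunk 4: stream[20..21]='7' size=0x7=7, data at stream[23..30]='t2aorh0' -> body[5..12], body so far='w7r5kt2aorh0'
Chunk 5: stream[32..33]='5' size=0x5=5, data at stream[35..40]='97z40' -> body[12..17], body so far='w7r5kt2aorh097z40'
Chunk 6: stream[42..43]='0' size=0 (terminator). Final body='w7r5kt2aorh097z40' (17 bytes)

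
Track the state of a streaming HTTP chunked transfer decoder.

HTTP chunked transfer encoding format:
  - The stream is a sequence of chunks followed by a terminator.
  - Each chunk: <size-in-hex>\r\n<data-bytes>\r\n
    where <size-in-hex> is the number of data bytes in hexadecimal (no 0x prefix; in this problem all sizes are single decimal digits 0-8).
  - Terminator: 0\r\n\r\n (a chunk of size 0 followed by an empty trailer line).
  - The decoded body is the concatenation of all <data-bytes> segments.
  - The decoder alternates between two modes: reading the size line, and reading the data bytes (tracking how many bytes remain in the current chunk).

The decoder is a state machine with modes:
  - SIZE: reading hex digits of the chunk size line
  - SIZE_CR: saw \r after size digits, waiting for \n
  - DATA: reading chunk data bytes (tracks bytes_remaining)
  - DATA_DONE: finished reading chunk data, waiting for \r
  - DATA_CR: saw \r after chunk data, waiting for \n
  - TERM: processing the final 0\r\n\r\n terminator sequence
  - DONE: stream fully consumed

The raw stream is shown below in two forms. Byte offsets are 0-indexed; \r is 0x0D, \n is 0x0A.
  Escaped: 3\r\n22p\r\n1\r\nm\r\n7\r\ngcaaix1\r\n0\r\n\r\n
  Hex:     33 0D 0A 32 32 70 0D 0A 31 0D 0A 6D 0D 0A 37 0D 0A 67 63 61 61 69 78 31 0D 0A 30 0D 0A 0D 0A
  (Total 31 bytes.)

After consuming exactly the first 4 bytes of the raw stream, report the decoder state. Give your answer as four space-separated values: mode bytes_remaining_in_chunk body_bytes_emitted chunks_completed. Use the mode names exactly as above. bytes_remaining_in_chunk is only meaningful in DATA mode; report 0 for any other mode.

Answer: DATA 2 1 0

Derivation:
Byte 0 = '3': mode=SIZE remaining=0 emitted=0 chunks_done=0
Byte 1 = 0x0D: mode=SIZE_CR remaining=0 emitted=0 chunks_done=0
Byte 2 = 0x0A: mode=DATA remaining=3 emitted=0 chunks_done=0
Byte 3 = '2': mode=DATA remaining=2 emitted=1 chunks_done=0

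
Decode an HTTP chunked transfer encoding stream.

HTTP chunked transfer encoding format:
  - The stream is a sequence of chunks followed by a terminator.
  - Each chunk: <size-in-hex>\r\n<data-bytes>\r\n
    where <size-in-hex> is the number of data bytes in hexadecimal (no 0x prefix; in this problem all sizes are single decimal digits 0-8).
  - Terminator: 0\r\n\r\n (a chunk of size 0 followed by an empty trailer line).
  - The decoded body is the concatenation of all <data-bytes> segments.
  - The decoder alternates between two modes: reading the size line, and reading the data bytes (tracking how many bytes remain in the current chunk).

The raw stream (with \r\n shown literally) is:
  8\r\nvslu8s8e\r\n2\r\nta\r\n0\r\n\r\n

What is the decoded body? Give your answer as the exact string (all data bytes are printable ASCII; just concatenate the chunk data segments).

Answer: vslu8s8eta

Derivation:
Chunk 1: stream[0..1]='8' size=0x8=8, data at stream[3..11]='vslu8s8e' -> body[0..8], body so far='vslu8s8e'
Chunk 2: stream[13..14]='2' size=0x2=2, data at stream[16..18]='ta' -> body[8..10], body so far='vslu8s8eta'
Chunk 3: stream[20..21]='0' size=0 (terminator). Final body='vslu8s8eta' (10 bytes)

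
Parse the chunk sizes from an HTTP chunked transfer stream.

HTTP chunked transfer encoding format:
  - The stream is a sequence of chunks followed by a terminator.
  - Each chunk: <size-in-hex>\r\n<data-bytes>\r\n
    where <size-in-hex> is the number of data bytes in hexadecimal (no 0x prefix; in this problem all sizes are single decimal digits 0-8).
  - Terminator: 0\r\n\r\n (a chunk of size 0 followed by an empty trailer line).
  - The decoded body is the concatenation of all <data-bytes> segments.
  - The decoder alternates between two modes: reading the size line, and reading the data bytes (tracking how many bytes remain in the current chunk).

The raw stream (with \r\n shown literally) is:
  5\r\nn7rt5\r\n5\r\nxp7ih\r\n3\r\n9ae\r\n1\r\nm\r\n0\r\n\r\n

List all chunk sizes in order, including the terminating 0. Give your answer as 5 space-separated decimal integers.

Chunk 1: stream[0..1]='5' size=0x5=5, data at stream[3..8]='n7rt5' -> body[0..5], body so far='n7rt5'
Chunk 2: stream[10..11]='5' size=0x5=5, data at stream[13..18]='xp7ih' -> body[5..10], body so far='n7rt5xp7ih'
Chunk 3: stream[20..21]='3' size=0x3=3, data at stream[23..26]='9ae' -> body[10..13], body so far='n7rt5xp7ih9ae'
Chunk 4: stream[28..29]='1' size=0x1=1, data at stream[31..32]='m' -> body[13..14], body so far='n7rt5xp7ih9aem'
Chunk 5: stream[34..35]='0' size=0 (terminator). Final body='n7rt5xp7ih9aem' (14 bytes)

Answer: 5 5 3 1 0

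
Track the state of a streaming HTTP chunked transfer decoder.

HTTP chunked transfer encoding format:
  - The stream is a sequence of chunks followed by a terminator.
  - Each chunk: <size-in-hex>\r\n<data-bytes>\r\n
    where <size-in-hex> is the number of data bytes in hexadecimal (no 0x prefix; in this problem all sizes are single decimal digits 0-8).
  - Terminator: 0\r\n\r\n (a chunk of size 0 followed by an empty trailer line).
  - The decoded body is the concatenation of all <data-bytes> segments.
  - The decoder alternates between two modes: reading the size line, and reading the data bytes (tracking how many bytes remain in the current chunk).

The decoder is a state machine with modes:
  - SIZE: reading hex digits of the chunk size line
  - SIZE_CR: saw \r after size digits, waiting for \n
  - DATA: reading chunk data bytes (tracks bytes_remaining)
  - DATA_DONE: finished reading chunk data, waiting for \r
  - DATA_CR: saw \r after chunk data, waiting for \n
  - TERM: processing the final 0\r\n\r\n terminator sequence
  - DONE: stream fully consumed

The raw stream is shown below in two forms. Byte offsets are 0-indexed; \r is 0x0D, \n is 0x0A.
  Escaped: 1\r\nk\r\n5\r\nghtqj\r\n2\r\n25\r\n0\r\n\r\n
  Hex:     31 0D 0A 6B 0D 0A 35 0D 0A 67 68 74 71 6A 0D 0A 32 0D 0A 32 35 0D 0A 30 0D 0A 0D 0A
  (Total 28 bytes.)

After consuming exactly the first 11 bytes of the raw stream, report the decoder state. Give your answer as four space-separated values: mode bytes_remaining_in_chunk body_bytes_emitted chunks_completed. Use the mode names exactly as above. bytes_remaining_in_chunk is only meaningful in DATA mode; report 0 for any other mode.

Byte 0 = '1': mode=SIZE remaining=0 emitted=0 chunks_done=0
Byte 1 = 0x0D: mode=SIZE_CR remaining=0 emitted=0 chunks_done=0
Byte 2 = 0x0A: mode=DATA remaining=1 emitted=0 chunks_done=0
Byte 3 = 'k': mode=DATA_DONE remaining=0 emitted=1 chunks_done=0
Byte 4 = 0x0D: mode=DATA_CR remaining=0 emitted=1 chunks_done=0
Byte 5 = 0x0A: mode=SIZE remaining=0 emitted=1 chunks_done=1
Byte 6 = '5': mode=SIZE remaining=0 emitted=1 chunks_done=1
Byte 7 = 0x0D: mode=SIZE_CR remaining=0 emitted=1 chunks_done=1
Byte 8 = 0x0A: mode=DATA remaining=5 emitted=1 chunks_done=1
Byte 9 = 'g': mode=DATA remaining=4 emitted=2 chunks_done=1
Byte 10 = 'h': mode=DATA remaining=3 emitted=3 chunks_done=1

Answer: DATA 3 3 1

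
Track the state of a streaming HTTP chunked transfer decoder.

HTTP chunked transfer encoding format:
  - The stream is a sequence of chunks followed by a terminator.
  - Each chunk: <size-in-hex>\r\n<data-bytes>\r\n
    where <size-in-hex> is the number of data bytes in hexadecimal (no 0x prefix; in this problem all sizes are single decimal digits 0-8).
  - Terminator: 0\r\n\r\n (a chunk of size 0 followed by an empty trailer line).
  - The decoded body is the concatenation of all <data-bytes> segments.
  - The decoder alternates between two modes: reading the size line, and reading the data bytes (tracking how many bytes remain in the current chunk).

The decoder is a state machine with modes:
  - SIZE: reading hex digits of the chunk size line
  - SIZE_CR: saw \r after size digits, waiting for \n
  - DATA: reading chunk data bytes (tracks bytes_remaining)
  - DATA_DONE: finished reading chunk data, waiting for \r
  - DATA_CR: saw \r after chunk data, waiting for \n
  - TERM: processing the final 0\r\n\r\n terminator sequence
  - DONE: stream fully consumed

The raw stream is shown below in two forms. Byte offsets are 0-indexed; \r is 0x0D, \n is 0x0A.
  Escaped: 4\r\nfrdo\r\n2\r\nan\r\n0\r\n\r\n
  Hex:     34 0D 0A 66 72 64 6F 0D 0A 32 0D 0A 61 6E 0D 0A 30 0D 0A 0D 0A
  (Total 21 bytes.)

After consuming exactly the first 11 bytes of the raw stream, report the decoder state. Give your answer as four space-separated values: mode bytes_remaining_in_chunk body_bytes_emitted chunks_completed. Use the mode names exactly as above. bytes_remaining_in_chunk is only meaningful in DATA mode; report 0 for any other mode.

Answer: SIZE_CR 0 4 1

Derivation:
Byte 0 = '4': mode=SIZE remaining=0 emitted=0 chunks_done=0
Byte 1 = 0x0D: mode=SIZE_CR remaining=0 emitted=0 chunks_done=0
Byte 2 = 0x0A: mode=DATA remaining=4 emitted=0 chunks_done=0
Byte 3 = 'f': mode=DATA remaining=3 emitted=1 chunks_done=0
Byte 4 = 'r': mode=DATA remaining=2 emitted=2 chunks_done=0
Byte 5 = 'd': mode=DATA remaining=1 emitted=3 chunks_done=0
Byte 6 = 'o': mode=DATA_DONE remaining=0 emitted=4 chunks_done=0
Byte 7 = 0x0D: mode=DATA_CR remaining=0 emitted=4 chunks_done=0
Byte 8 = 0x0A: mode=SIZE remaining=0 emitted=4 chunks_done=1
Byte 9 = '2': mode=SIZE remaining=0 emitted=4 chunks_done=1
Byte 10 = 0x0D: mode=SIZE_CR remaining=0 emitted=4 chunks_done=1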